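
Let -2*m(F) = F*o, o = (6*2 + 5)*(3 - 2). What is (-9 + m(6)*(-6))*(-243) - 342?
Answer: -72513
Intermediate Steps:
o = 17 (o = (12 + 5)*1 = 17*1 = 17)
m(F) = -17*F/2 (m(F) = -F*17/2 = -17*F/2)
(-9 + m(6)*(-6))*(-243) - 342 = (-9 - 17/2*6*(-6))*(-243) - 342 = (-9 - 51*(-6))*(-243) - 342 = (-9 + 306)*(-243) - 342 = 297*(-243) - 342 = -72171 - 342 = -72513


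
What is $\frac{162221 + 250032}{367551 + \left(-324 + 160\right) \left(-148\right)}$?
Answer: $\frac{412253}{391823} \approx 1.0521$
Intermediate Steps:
$\frac{162221 + 250032}{367551 + \left(-324 + 160\right) \left(-148\right)} = \frac{412253}{367551 - -24272} = \frac{412253}{367551 + 24272} = \frac{412253}{391823}$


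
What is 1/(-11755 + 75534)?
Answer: 1/63779 ≈ 1.5679e-5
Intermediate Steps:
1/(-11755 + 75534) = 1/63779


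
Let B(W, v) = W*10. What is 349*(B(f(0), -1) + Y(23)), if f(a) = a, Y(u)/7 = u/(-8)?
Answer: -56189/8 ≈ -7023.6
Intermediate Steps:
Y(u) = -7*u/8 (Y(u) = 7*(u/(-8)) = 7*(u*(-⅛)) = 7*(-u/8) = -7*u/8)
B(W, v) = 10*W
349*(B(f(0), -1) + Y(23)) = 349*(10*0 - 7/8*23) = 349*(0 - 161/8) = 349*(-161/8) = -56189/8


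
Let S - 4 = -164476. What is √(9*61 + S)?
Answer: I*√163923 ≈ 404.87*I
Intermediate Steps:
S = -164472 (S = 4 - 164476 = -164472)
√(9*61 + S) = √(9*61 - 164472) = √(549 - 164472) = √(-163923) = I*√163923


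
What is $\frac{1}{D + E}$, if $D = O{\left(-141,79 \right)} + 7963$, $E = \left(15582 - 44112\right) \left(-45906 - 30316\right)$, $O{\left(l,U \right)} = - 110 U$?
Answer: $\frac{1}{2174612933} \approx 4.5985 \cdot 10^{-10}$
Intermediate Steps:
$E = 2174613660$ ($E = \left(-28530\right) \left(-76222\right) = 2174613660$)
$D = -727$ ($D = \left(-110\right) 79 + 7963 = -8690 + 7963 = -727$)
$\frac{1}{D + E} = \frac{1}{-727 + 2174613660} = \frac{1}{2174612933}$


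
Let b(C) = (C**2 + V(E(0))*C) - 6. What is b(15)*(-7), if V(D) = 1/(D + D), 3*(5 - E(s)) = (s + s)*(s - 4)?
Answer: -3087/2 ≈ -1543.5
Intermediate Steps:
E(s) = 5 - 2*s*(-4 + s)/3 (E(s) = 5 - (s + s)*(s - 4)/3 = 5 - 2*s*(-4 + s)/3)
V(D) = 1/(2*D)
b(C) = -6 + C**2 + C/10 (b(C) = (C**2 + (1/(2*(5 - 2/3*0**2 + (8/3)*0)))*C) - 6 = (C**2 + (1/(2*(5 - 2/3*0 + 0)))*C) - 6 = (C**2 + (1/(2*(5 + 0 + 0)))*C) - 6 = (C**2 + ((1/2)/5)*C) - 6 = (C**2 + ((1/2)*(1/5))*C) - 6 = (C**2 + C/10) - 6 = -6 + C**2 + C/10)
b(15)*(-7) = (-6 + 15**2 + (1/10)*15)*(-7) = (-6 + 225 + 3/2)*(-7) = (441/2)*(-7) = -3087/2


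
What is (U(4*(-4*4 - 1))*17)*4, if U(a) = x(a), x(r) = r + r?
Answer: -9248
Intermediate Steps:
x(r) = 2*r
U(a) = 2*a
(U(4*(-4*4 - 1))*17)*4 = ((2*(4*(-4*4 - 1)))*17)*4 = ((2*(4*(-16 - 1)))*17)*4 = ((2*(4*(-17)))*17)*4 = ((2*(-68))*17)*4 = -136*17*4 = -2312*4 = -9248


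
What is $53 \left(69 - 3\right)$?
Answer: $3498$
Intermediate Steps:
$53 \left(69 - 3\right) = 53 \cdot 66 = 3498$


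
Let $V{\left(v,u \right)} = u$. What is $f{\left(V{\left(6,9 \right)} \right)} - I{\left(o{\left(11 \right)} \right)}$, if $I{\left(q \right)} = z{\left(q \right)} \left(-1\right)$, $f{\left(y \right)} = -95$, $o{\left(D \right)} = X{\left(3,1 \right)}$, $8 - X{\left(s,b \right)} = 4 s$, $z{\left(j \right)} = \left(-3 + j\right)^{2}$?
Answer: $-46$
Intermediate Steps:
$X{\left(s,b \right)} = 8 - 4 s$
$o{\left(D \right)} = -4$ ($o{\left(D \right)} = 8 - 12 = -4$)
$I{\left(q \right)} = - \left(-3 + q\right)^{2}$ ($I{\left(q \right)} = \left(-3 + q\right)^{2} \left(-1\right) = - \left(-3 + q\right)^{2}$)
$f{\left(V{\left(6,9 \right)} \right)} - I{\left(o{\left(11 \right)} \right)} = -95 - - \left(-3 - 4\right)^{2} = -95 - - \left(-7\right)^{2} = -95 - \left(-1\right) 49 = -95 - -49 = -95 + 49 = -46$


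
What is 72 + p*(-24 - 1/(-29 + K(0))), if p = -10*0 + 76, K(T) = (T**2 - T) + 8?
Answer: -36716/21 ≈ -1748.4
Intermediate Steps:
K(T) = 8 + T**2 - T
p = 76 (p = 0 + 76 = 76)
72 + p*(-24 - 1/(-29 + K(0))) = 72 + 76*(-24 - 1/(-29 + (8 + 0**2 - 1*0))) = 72 + 76*(-24 - 1/(-29 + (8 + 0 + 0))) = 72 + 76*(-24 - 1/(-29 + 8)) = 72 + 76*(-24 - 1/(-21)) = 72 + 76*(-24 - 1*(-1/21)) = 72 + 76*(-24 + 1/21) = 72 + 76*(-503/21) = 72 - 38228/21 = -36716/21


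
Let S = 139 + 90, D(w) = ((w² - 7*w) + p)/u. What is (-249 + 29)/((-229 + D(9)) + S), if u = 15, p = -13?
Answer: -660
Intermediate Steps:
D(w) = -13/15 - 7*w/15 + w²/15 (D(w) = ((w² - 7*w) - 13)/15 = (-13 + w² - 7*w)*(1/15) = -13/15 - 7*w/15 + w²/15)
S = 229
(-249 + 29)/((-229 + D(9)) + S) = (-249 + 29)/((-229 + (-13/15 - 7/15*9 + (1/15)*9²)) + 229) = -220/((-229 + (-13/15 - 21/5 + (1/15)*81)) + 229) = -220/((-229 + (-13/15 - 21/5 + 27/5)) + 229) = -220/((-229 + ⅓) + 229) = -220/(-686/3 + 229) = -220/⅓ = -220*3 = -660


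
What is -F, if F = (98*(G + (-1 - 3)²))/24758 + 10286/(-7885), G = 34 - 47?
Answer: 126171299/97608415 ≈ 1.2926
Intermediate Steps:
G = -13
F = -126171299/97608415 (F = (98*(-13 + (-1 - 3)²))/24758 + 10286/(-7885) = (98*(-13 + (-4)²))*(1/24758) + 10286*(-1/7885) = (98*(-13 + 16))*(1/24758) - 10286/7885 = (98*3)*(1/24758) - 10286/7885 = 294*(1/24758) - 10286/7885 = 147/12379 - 10286/7885 = -126171299/97608415 ≈ -1.2926)
-F = -1*(-126171299/97608415) = 126171299/97608415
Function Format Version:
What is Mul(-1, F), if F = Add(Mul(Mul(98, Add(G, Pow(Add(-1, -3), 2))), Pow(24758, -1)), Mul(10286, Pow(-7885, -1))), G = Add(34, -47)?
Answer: Rational(126171299, 97608415) ≈ 1.2926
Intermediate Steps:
G = -13
F = Rational(-126171299, 97608415) (F = Add(Mul(Mul(98, Add(-13, Pow(Add(-1, -3), 2))), Pow(24758, -1)), Mul(10286, Pow(-7885, -1))) = Add(Mul(Mul(98, Add(-13, Pow(-4, 2))), Rational(1, 24758)), Mul(10286, Rational(-1, 7885))) = Add(Mul(Mul(98, Add(-13, 16)), Rational(1, 24758)), Rational(-10286, 7885)) = Add(Mul(Mul(98, 3), Rational(1, 24758)), Rational(-10286, 7885)) = Add(Mul(294, Rational(1, 24758)), Rational(-10286, 7885)) = Add(Rational(147, 12379), Rational(-10286, 7885)) = Rational(-126171299, 97608415) ≈ -1.2926)
Mul(-1, F) = Mul(-1, Rational(-126171299, 97608415)) = Rational(126171299, 97608415)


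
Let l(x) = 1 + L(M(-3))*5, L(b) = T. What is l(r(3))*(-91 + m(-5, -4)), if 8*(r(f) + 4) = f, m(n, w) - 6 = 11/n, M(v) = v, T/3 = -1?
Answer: 6104/5 ≈ 1220.8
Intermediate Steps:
T = -3 (T = 3*(-1) = -3)
m(n, w) = 6 + 11/n
L(b) = -3
r(f) = -4 + f/8
l(x) = -14 (l(x) = 1 - 3*5 = 1 - 15 = -14)
l(r(3))*(-91 + m(-5, -4)) = -14*(-91 + (6 + 11/(-5))) = -14*(-91 + (6 + 11*(-⅕))) = -14*(-91 + (6 - 11/5)) = -14*(-91 + 19/5) = -14*(-436/5) = 6104/5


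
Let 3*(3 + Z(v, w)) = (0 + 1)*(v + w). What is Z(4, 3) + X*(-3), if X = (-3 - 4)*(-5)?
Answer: -317/3 ≈ -105.67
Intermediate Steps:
Z(v, w) = -3 + v/3 + w/3 (Z(v, w) = -3 + ((0 + 1)*(v + w))/3 = -3 + (1*(v + w))/3 = -3 + (v + w)/3 = -3 + (v/3 + w/3) = -3 + v/3 + w/3)
X = 35 (X = -7*(-5) = 35)
Z(4, 3) + X*(-3) = (-3 + (⅓)*4 + (⅓)*3) + 35*(-3) = (-3 + 4/3 + 1) - 105 = -⅔ - 105 = -317/3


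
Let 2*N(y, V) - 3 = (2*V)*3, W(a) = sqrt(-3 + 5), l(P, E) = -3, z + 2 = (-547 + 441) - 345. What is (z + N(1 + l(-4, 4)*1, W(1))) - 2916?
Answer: -6735/2 + 3*sqrt(2) ≈ -3363.3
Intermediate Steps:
z = -453 (z = -2 + ((-547 + 441) - 345) = -2 + (-106 - 345) = -2 - 451 = -453)
W(a) = sqrt(2)
N(y, V) = 3/2 + 3*V (N(y, V) = 3/2 + ((2*V)*3)/2 = 3/2 + (6*V)/2 = 3/2 + 3*V)
(z + N(1 + l(-4, 4)*1, W(1))) - 2916 = (-453 + (3/2 + 3*sqrt(2))) - 2916 = (-903/2 + 3*sqrt(2)) - 2916 = -6735/2 + 3*sqrt(2)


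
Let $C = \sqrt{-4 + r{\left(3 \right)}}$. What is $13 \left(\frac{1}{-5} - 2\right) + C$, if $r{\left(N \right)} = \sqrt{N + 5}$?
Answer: $- \frac{143}{5} + i \sqrt{4 - 2 \sqrt{2}} \approx -28.6 + 1.0824 i$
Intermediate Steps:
$r{\left(N \right)} = \sqrt{5 + N}$
$C = \sqrt{-4 + 2 \sqrt{2}}$ ($C = \sqrt{-4 + \sqrt{5 + 3}} = \sqrt{-4 + \sqrt{8}} = \sqrt{-4 + 2 \sqrt{2}} \approx 1.0824 i$)
$13 \left(\frac{1}{-5} - 2\right) + C = 13 \left(\frac{1}{-5} - 2\right) + \sqrt{-4 + 2 \sqrt{2}} = 13 \left(- \frac{1}{5} - 2\right) + \sqrt{-4 + 2 \sqrt{2}} = 13 \left(- \frac{11}{5}\right) + \sqrt{-4 + 2 \sqrt{2}} = - \frac{143}{5} + \sqrt{-4 + 2 \sqrt{2}}$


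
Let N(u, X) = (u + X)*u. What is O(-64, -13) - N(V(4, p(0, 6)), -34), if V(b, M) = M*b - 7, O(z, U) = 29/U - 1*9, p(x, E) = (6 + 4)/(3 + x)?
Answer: 19187/117 ≈ 163.99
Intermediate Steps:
p(x, E) = 10/(3 + x)
O(z, U) = -9 + 29/U (O(z, U) = 29/U - 9 = -9 + 29/U)
V(b, M) = -7 + M*b
N(u, X) = u*(X + u) (N(u, X) = (X + u)*u = u*(X + u))
O(-64, -13) - N(V(4, p(0, 6)), -34) = (-9 + 29/(-13)) - (-7 + (10/(3 + 0))*4)*(-34 + (-7 + (10/(3 + 0))*4)) = (-9 + 29*(-1/13)) - (-7 + (10/3)*4)*(-34 + (-7 + (10/3)*4)) = (-9 - 29/13) - (-7 + (10*(⅓))*4)*(-34 + (-7 + (10*(⅓))*4)) = -146/13 - (-7 + (10/3)*4)*(-34 + (-7 + (10/3)*4)) = -146/13 - (-7 + 40/3)*(-34 + (-7 + 40/3)) = -146/13 - 19*(-34 + 19/3)/3 = -146/13 - 19*(-83)/(3*3) = -146/13 - 1*(-1577/9) = -146/13 + 1577/9 = 19187/117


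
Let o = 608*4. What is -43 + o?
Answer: 2389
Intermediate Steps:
o = 2432
-43 + o = -43 + 2432 = 2389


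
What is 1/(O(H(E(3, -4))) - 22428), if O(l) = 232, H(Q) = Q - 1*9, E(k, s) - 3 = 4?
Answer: -1/22196 ≈ -4.5053e-5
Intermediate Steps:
E(k, s) = 7 (E(k, s) = 3 + 4 = 7)
H(Q) = -9 + Q (H(Q) = Q - 9 = -9 + Q)
1/(O(H(E(3, -4))) - 22428) = 1/(232 - 22428) = 1/(-22196) = -1/22196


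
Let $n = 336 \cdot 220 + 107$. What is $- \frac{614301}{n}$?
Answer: $- \frac{614301}{74027} \approx -8.2983$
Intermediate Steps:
$n = 74027$ ($n = 73920 + 107 = 74027$)
$- \frac{614301}{n} = - \frac{614301}{74027}$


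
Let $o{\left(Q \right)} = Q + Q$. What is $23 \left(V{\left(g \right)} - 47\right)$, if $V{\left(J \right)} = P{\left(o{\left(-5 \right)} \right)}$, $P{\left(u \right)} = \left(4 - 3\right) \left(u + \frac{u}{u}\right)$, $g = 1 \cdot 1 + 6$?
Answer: $-1288$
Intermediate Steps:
$o{\left(Q \right)} = 2 Q$
$g = 7$ ($g = 1 + 6 = 7$)
$P{\left(u \right)} = 1 + u$ ($P{\left(u \right)} = 1 \left(u + 1\right) = 1 \left(1 + u\right) = 1 + u$)
$V{\left(J \right)} = -9$ ($V{\left(J \right)} = 1 + 2 \left(-5\right) = 1 - 10 = -9$)
$23 \left(V{\left(g \right)} - 47\right) = 23 \left(-9 - 47\right) = 23 \left(-56\right) = -1288$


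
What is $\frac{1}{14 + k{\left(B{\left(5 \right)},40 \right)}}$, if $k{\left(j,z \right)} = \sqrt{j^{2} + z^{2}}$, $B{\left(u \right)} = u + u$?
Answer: $- \frac{7}{752} + \frac{5 \sqrt{17}}{752} \approx 0.018106$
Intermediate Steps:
$B{\left(u \right)} = 2 u$
$\frac{1}{14 + k{\left(B{\left(5 \right)},40 \right)}} = \frac{1}{14 + \sqrt{\left(2 \cdot 5\right)^{2} + 40^{2}}} = \frac{1}{14 + \sqrt{10^{2} + 1600}} = \frac{1}{14 + \sqrt{100 + 1600}} = \frac{1}{14 + \sqrt{1700}} = \frac{1}{14 + 10 \sqrt{17}}$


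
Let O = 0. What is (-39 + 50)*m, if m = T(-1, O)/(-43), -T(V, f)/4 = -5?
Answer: -220/43 ≈ -5.1163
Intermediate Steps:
T(V, f) = 20 (T(V, f) = -4*(-5) = 20)
m = -20/43 (m = 20/(-43) = 20*(-1/43) = -20/43 ≈ -0.46512)
(-39 + 50)*m = (-39 + 50)*(-20/43) = 11*(-20/43) = -220/43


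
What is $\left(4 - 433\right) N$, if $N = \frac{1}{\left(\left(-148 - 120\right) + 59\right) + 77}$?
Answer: $\frac{13}{4} \approx 3.25$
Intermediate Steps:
$N = - \frac{1}{132}$ ($N = \frac{1}{\left(-268 + 59\right) + 77} = \frac{1}{-209 + 77} = \frac{1}{-132} = - \frac{1}{132} \approx -0.0075758$)
$\left(4 - 433\right) N = \left(4 - 433\right) \left(- \frac{1}{132}\right) = \left(-429\right) \left(- \frac{1}{132}\right) = \frac{13}{4}$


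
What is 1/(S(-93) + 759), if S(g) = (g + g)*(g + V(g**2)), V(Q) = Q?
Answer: -1/1590657 ≈ -6.2867e-7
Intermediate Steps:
S(g) = 2*g*(g + g**2) (S(g) = (g + g)*(g + g**2) = (2*g)*(g + g**2) = 2*g*(g + g**2))
1/(S(-93) + 759) = 1/(2*(-93)**2*(1 - 93) + 759) = 1/(2*8649*(-92) + 759) = 1/(-1591416 + 759) = 1/(-1590657) = -1/1590657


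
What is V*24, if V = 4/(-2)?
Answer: -48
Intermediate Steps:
V = -2 (V = 4*(-1/2) = -2)
V*24 = -2*24 = -48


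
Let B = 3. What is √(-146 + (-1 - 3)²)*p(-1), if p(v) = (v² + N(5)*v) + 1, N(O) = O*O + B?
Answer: -26*I*√130 ≈ -296.45*I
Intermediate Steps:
N(O) = 3 + O² (N(O) = O*O + 3 = O² + 3 = 3 + O²)
p(v) = 1 + v² + 28*v (p(v) = (v² + (3 + 5²)*v) + 1 = (v² + (3 + 25)*v) + 1 = (v² + 28*v) + 1 = 1 + v² + 28*v)
√(-146 + (-1 - 3)²)*p(-1) = √(-146 + (-1 - 3)²)*(1 + (-1)² + 28*(-1)) = √(-146 + (-4)²)*(1 + 1 - 28) = √(-146 + 16)*(-26) = √(-130)*(-26) = (I*√130)*(-26) = -26*I*√130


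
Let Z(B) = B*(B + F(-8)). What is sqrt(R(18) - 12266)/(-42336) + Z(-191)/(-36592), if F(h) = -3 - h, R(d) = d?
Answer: -17763/18296 - I*sqrt(3062)/21168 ≈ -0.97087 - 0.0026141*I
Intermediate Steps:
Z(B) = B*(5 + B) (Z(B) = B*(B + (-3 - 1*(-8))) = B*(B + (-3 + 8)) = B*(B + 5) = B*(5 + B))
sqrt(R(18) - 12266)/(-42336) + Z(-191)/(-36592) = sqrt(18 - 12266)/(-42336) - 191*(5 - 191)/(-36592) = sqrt(-12248)*(-1/42336) - 191*(-186)*(-1/36592) = (2*I*sqrt(3062))*(-1/42336) + 35526*(-1/36592) = -I*sqrt(3062)/21168 - 17763/18296 = -17763/18296 - I*sqrt(3062)/21168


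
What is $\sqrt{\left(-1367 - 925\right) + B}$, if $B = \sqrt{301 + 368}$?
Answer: $\sqrt{-2292 + \sqrt{669}} \approx 47.604 i$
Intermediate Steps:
$B = \sqrt{669} \approx 25.865$
$\sqrt{\left(-1367 - 925\right) + B} = \sqrt{\left(-1367 - 925\right) + \sqrt{669}} = \sqrt{-2292 + \sqrt{669}}$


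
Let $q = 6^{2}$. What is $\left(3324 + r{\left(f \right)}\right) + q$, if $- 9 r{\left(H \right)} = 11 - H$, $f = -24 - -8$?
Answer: $3357$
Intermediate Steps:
$q = 36$
$f = -16$ ($f = -24 + 8 = -16$)
$r{\left(H \right)} = - \frac{11}{9} + \frac{H}{9}$ ($r{\left(H \right)} = - \frac{11 - H}{9} = - \frac{11}{9} + \frac{H}{9}$)
$\left(3324 + r{\left(f \right)}\right) + q = \left(3324 + \left(- \frac{11}{9} + \frac{1}{9} \left(-16\right)\right)\right) + 36 = \left(3324 - 3\right) + 36 = 3321 + 36 = 3357$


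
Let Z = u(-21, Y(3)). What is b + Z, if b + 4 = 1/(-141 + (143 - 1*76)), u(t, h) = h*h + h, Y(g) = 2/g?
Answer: -1933/666 ≈ -2.9024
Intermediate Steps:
u(t, h) = h + h**2 (u(t, h) = h**2 + h = h + h**2)
Z = 10/9 (Z = (2/3)*(1 + 2/3) = (2*(1/3))*(1 + 2*(1/3)) = 2*(1 + 2/3)/3 = (2/3)*(5/3) = 10/9 ≈ 1.1111)
b = -297/74 (b = -4 + 1/(-141 + (143 - 1*76)) = -4 + 1/(-141 + (143 - 76)) = -4 + 1/(-141 + 67) = -4 + 1/(-74) = -4 - 1/74 = -297/74 ≈ -4.0135)
b + Z = -297/74 + 10/9 = -1933/666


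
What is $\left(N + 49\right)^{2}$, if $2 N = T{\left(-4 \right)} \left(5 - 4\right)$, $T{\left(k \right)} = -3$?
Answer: $\frac{9025}{4} \approx 2256.3$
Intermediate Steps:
$N = - \frac{3}{2}$ ($N = \frac{\left(-3\right) \left(5 - 4\right)}{2} = \frac{\left(-3\right) 1}{2} = \frac{1}{2} \left(-3\right) = - \frac{3}{2} \approx -1.5$)
$\left(N + 49\right)^{2} = \left(- \frac{3}{2} + 49\right)^{2} = \left(\frac{95}{2}\right)^{2} = \frac{9025}{4}$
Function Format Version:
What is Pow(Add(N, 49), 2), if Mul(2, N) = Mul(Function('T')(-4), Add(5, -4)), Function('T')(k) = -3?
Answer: Rational(9025, 4) ≈ 2256.3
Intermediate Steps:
N = Rational(-3, 2) (N = Mul(Rational(1, 2), Mul(-3, Add(5, -4))) = Mul(Rational(1, 2), Mul(-3, 1)) = Mul(Rational(1, 2), -3) = Rational(-3, 2) ≈ -1.5000)
Pow(Add(N, 49), 2) = Pow(Add(Rational(-3, 2), 49), 2) = Pow(Rational(95, 2), 2) = Rational(9025, 4)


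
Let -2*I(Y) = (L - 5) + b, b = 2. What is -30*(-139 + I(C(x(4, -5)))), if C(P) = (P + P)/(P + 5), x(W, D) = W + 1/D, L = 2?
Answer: 4155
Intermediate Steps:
C(P) = 2*P/(5 + P) (C(P) = (2*P)/(5 + P) = 2*P/(5 + P))
I(Y) = ½ (I(Y) = -((2 - 5) + 2)/2 = -(-3 + 2)/2 = -½*(-1) = ½)
-30*(-139 + I(C(x(4, -5)))) = -30*(-139 + ½) = -30*(-277/2) = 4155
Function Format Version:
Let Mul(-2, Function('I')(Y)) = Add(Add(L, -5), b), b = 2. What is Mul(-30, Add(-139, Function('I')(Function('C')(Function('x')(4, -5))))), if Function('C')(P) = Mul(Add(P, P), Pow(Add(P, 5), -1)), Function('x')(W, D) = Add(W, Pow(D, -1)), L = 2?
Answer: 4155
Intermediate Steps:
Function('C')(P) = Mul(2, P, Pow(Add(5, P), -1)) (Function('C')(P) = Mul(Mul(2, P), Pow(Add(5, P), -1)) = Mul(2, P, Pow(Add(5, P), -1)))
Function('I')(Y) = Rational(1, 2) (Function('I')(Y) = Mul(Rational(-1, 2), Add(Add(2, -5), 2)) = Mul(Rational(-1, 2), Add(-3, 2)) = Mul(Rational(-1, 2), -1) = Rational(1, 2))
Mul(-30, Add(-139, Function('I')(Function('C')(Function('x')(4, -5))))) = Mul(-30, Add(-139, Rational(1, 2))) = Mul(-30, Rational(-277, 2)) = 4155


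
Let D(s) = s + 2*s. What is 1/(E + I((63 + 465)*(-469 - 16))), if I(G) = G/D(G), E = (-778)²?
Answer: 3/1815853 ≈ 1.6521e-6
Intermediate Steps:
E = 605284
D(s) = 3*s
I(G) = ⅓ (I(G) = G/((3*G)) = G*(1/(3*G)) = ⅓)
1/(E + I((63 + 465)*(-469 - 16))) = 1/(605284 + ⅓) = 1/(1815853/3) = 3/1815853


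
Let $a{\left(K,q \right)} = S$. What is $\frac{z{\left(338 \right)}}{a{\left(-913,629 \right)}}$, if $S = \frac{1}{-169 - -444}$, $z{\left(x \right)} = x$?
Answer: $92950$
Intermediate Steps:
$S = \frac{1}{275}$ ($S = \frac{1}{-169 + 444} = \frac{1}{275} \approx 0.0036364$)
$a{\left(K,q \right)} = \frac{1}{275}$
$\frac{z{\left(338 \right)}}{a{\left(-913,629 \right)}} = 338 \frac{1}{\frac{1}{275}} = 338 \cdot 275 = 92950$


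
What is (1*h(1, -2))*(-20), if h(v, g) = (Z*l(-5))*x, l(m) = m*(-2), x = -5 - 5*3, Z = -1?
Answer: -4000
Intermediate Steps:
x = -20 (x = -5 - 15 = -20)
l(m) = -2*m
h(v, g) = 200 (h(v, g) = -(-2)*(-5)*(-20) = -1*10*(-20) = -10*(-20) = 200)
(1*h(1, -2))*(-20) = (1*200)*(-20) = 200*(-20) = -4000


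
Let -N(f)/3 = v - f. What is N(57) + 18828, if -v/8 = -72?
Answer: 17271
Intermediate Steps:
v = 576 (v = -8*(-72) = 576)
N(f) = -1728 + 3*f (N(f) = -3*(576 - f) = -1728 + 3*f)
N(57) + 18828 = (-1728 + 3*57) + 18828 = (-1728 + 171) + 18828 = -1557 + 18828 = 17271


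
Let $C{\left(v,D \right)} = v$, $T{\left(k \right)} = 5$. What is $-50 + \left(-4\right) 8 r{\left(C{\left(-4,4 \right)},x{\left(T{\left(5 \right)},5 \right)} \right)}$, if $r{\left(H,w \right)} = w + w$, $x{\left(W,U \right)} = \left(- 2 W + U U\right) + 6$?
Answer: $-1394$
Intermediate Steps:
$x{\left(W,U \right)} = 6 + U^{2} - 2 W$ ($x{\left(W,U \right)} = \left(- 2 W + U^{2}\right) + 6 = \left(U^{2} - 2 W\right) + 6 = 6 + U^{2} - 2 W$)
$r{\left(H,w \right)} = 2 w$
$-50 + \left(-4\right) 8 r{\left(C{\left(-4,4 \right)},x{\left(T{\left(5 \right)},5 \right)} \right)} = -50 + \left(-4\right) 8 \cdot 2 \left(6 + 5^{2} - 10\right) = -50 - 32 \cdot 2 \left(6 + 25 - 10\right) = -50 - 32 \cdot 2 \cdot 21 = -50 - 1344 = -1394$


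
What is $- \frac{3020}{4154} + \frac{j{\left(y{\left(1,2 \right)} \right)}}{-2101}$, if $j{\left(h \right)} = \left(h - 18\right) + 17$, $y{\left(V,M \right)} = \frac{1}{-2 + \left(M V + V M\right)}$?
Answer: $- \frac{6342943}{8727554} \approx -0.72677$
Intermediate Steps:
$y{\left(V,M \right)} = \frac{1}{-2 + 2 M V}$ ($y{\left(V,M \right)} = \frac{1}{-2 + \left(M V + M V\right)} = \frac{1}{-2 + 2 M V}$)
$j{\left(h \right)} = -1 + h$ ($j{\left(h \right)} = \left(-18 + h\right) + 17 = -1 + h$)
$- \frac{3020}{4154} + \frac{j{\left(y{\left(1,2 \right)} \right)}}{-2101} = - \frac{3020}{4154} + \frac{-1 + \frac{1}{2 \left(-1 + 2 \cdot 1\right)}}{-2101} = \left(-3020\right) \frac{1}{4154} + \left(-1 + \frac{1}{2 \left(-1 + 2\right)}\right) \left(- \frac{1}{2101}\right) = - \frac{1510}{2077} + \left(-1 + \frac{1}{2 \cdot 1}\right) \left(- \frac{1}{2101}\right) = - \frac{1510}{2077} + \left(-1 + \frac{1}{2} \cdot 1\right) \left(- \frac{1}{2101}\right) = - \frac{1510}{2077} + \left(-1 + \frac{1}{2}\right) \left(- \frac{1}{2101}\right) = - \frac{1510}{2077} - - \frac{1}{4202} = - \frac{1510}{2077} + \frac{1}{4202} = - \frac{6342943}{8727554}$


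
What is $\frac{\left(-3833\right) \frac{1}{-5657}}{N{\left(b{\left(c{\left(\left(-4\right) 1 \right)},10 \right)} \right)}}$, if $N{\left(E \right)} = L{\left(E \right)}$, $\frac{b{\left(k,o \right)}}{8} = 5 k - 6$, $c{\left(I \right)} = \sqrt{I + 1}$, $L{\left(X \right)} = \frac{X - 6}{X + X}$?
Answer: $\frac{4722256}{3637451} - \frac{153320 i \sqrt{3}}{3637451} \approx 1.2982 - 0.073007 i$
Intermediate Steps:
$L{\left(X \right)} = \frac{-6 + X}{2 X}$
$c{\left(I \right)} = \sqrt{1 + I}$
$b{\left(k,o \right)} = -48 + 40 k$ ($b{\left(k,o \right)} = 8 \left(5 k - 6\right) = 8 \left(-6 + 5 k\right) = -48 + 40 k$)
$N{\left(E \right)} = \frac{-6 + E}{2 E}$
$\frac{\left(-3833\right) \frac{1}{-5657}}{N{\left(b{\left(c{\left(\left(-4\right) 1 \right)},10 \right)} \right)}} = \frac{\left(-3833\right) \frac{1}{-5657}}{\frac{1}{2} \frac{1}{-48 + 40 \sqrt{1 - 4}} \left(-6 - \left(48 - 40 \sqrt{1 - 4}\right)\right)} = \frac{\left(-3833\right) \left(- \frac{1}{5657}\right)}{\frac{1}{2} \frac{1}{-48 + 40 \sqrt{1 - 4}} \left(-6 - \left(48 - 40 \sqrt{1 - 4}\right)\right)} = \frac{3833}{5657 \frac{-6 - \left(48 - 40 \sqrt{-3}\right)}{2 \left(-48 + 40 \sqrt{-3}\right)}} = \frac{3833}{5657 \frac{-6 - \left(48 - 40 i \sqrt{3}\right)}{2 \left(-48 + 40 i \sqrt{3}\right)}} = \frac{3833}{5657 \frac{-54 + 40 i \sqrt{3}}{2 \left(-48 + 40 i \sqrt{3}\right)}} = \frac{3833 \frac{2 \left(-48 + 40 i \sqrt{3}\right)}{-54 + 40 i \sqrt{3}}}{5657} = \frac{7666 \left(-48 + 40 i \sqrt{3}\right)}{5657 \left(-54 + 40 i \sqrt{3}\right)}$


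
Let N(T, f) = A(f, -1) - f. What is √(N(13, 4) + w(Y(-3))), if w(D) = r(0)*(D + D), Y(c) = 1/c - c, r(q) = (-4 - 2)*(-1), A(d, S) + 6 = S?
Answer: √21 ≈ 4.5826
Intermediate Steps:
A(d, S) = -6 + S
r(q) = 6 (r(q) = -6*(-1) = 6)
w(D) = 12*D (w(D) = 6*(D + D) = 6*(2*D) = 12*D)
N(T, f) = -7 - f (N(T, f) = (-6 - 1) - f = -7 - f)
√(N(13, 4) + w(Y(-3))) = √((-7 - 1*4) + 12*(1/(-3) - 1*(-3))) = √((-7 - 4) + 12*(-⅓ + 3)) = √(-11 + 12*(8/3)) = √(-11 + 32) = √21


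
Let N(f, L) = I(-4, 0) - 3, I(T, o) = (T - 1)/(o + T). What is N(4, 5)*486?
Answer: -1701/2 ≈ -850.50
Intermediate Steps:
I(T, o) = (-1 + T)/(T + o)
N(f, L) = -7/4 (N(f, L) = (-1 - 4)/(-4 + 0) - 3 = -5/(-4) - 3 = -¼*(-5) - 3 = 5/4 - 3 = -7/4)
N(4, 5)*486 = -7/4*486 = -1701/2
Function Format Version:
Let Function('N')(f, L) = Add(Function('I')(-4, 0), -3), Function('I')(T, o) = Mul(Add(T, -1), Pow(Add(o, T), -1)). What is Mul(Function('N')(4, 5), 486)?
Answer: Rational(-1701, 2) ≈ -850.50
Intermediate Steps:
Function('I')(T, o) = Mul(Pow(Add(T, o), -1), Add(-1, T)) (Function('I')(T, o) = Mul(Add(-1, T), Pow(Add(T, o), -1)) = Mul(Pow(Add(T, o), -1), Add(-1, T)))
Function('N')(f, L) = Rational(-7, 4) (Function('N')(f, L) = Add(Mul(Pow(Add(-4, 0), -1), Add(-1, -4)), -3) = Add(Mul(Pow(-4, -1), -5), -3) = Add(Mul(Rational(-1, 4), -5), -3) = Add(Rational(5, 4), -3) = Rational(-7, 4))
Mul(Function('N')(4, 5), 486) = Mul(Rational(-7, 4), 486) = Rational(-1701, 2)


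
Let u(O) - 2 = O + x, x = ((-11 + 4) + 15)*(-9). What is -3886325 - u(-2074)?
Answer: -3884181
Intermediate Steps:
x = -72 (x = (-7 + 15)*(-9) = 8*(-9) = -72)
u(O) = -70 + O (u(O) = 2 + (O - 72) = 2 + (-72 + O) = -70 + O)
-3886325 - u(-2074) = -3886325 - (-70 - 2074) = -3886325 - 1*(-2144) = -3886325 + 2144 = -3884181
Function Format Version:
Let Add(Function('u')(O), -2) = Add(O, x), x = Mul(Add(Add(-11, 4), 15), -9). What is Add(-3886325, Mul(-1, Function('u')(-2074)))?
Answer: -3884181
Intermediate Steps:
x = -72 (x = Mul(Add(-7, 15), -9) = Mul(8, -9) = -72)
Function('u')(O) = Add(-70, O) (Function('u')(O) = Add(2, Add(O, -72)) = Add(2, Add(-72, O)) = Add(-70, O))
Add(-3886325, Mul(-1, Function('u')(-2074))) = Add(-3886325, Mul(-1, Add(-70, -2074))) = Add(-3886325, Mul(-1, -2144)) = Add(-3886325, 2144) = -3884181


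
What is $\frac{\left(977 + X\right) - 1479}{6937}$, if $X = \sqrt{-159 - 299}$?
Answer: $- \frac{502}{6937} + \frac{i \sqrt{458}}{6937} \approx -0.072366 + 0.003085 i$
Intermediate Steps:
$X = i \sqrt{458}$ ($X = \sqrt{-458} = i \sqrt{458} \approx 21.401 i$)
$\frac{\left(977 + X\right) - 1479}{6937} = \frac{\left(977 + i \sqrt{458}\right) - 1479}{6937} = \left(-502 + i \sqrt{458}\right) \frac{1}{6937} = - \frac{502}{6937} + \frac{i \sqrt{458}}{6937}$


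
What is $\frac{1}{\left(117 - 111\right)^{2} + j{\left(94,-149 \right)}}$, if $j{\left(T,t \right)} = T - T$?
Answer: $\frac{1}{36} \approx 0.027778$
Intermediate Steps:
$j{\left(T,t \right)} = 0$
$\frac{1}{\left(117 - 111\right)^{2} + j{\left(94,-149 \right)}} = \frac{1}{\left(117 - 111\right)^{2} + 0} = \frac{1}{6^{2} + 0} = \frac{1}{36 + 0} = \frac{1}{36}$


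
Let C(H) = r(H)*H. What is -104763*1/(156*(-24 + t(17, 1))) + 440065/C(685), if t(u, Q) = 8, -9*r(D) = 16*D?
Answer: 3235971161/78079040 ≈ 41.445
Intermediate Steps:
r(D) = -16*D/9
C(H) = -16*H²/9 (C(H) = (-16*H/9)*H = -16*H²/9)
-104763*1/(156*(-24 + t(17, 1))) + 440065/C(685) = -104763*1/(156*(-24 + 8)) + 440065/((-16/9*685²)) = -104763/((-16*156)) + 440065/((-16/9*469225)) = -104763/(-2496) + 440065/(-7507600/9) = -104763*(-1/2496) + 440065*(-9/7507600) = 34921/832 - 792117/1501520 = 3235971161/78079040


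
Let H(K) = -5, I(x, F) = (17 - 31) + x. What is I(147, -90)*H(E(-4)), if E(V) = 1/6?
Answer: -665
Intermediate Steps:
I(x, F) = -14 + x
E(V) = ⅙ (E(V) = 1*(⅙) = ⅙)
I(147, -90)*H(E(-4)) = (-14 + 147)*(-5) = 133*(-5) = -665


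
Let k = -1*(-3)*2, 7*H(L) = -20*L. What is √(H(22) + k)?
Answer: I*√2786/7 ≈ 7.5404*I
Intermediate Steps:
H(L) = -20*L/7 (H(L) = (-20*L)/7 = -20*L/7)
k = 6 (k = 3*2 = 6)
√(H(22) + k) = √(-20/7*22 + 6) = √(-440/7 + 6) = √(-398/7) = I*√2786/7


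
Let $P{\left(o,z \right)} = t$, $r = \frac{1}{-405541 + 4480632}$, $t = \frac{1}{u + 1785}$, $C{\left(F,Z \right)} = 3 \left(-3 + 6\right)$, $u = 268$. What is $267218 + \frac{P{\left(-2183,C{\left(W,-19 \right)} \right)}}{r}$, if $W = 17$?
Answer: $\frac{552673645}{2053} \approx 2.692 \cdot 10^{5}$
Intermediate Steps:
$C{\left(F,Z \right)} = 9$ ($C{\left(F,Z \right)} = 3 \cdot 3 = 9$)
$t = \frac{1}{2053}$ ($t = \frac{1}{268 + 1785} = \frac{1}{2053} \approx 0.00048709$)
$r = \frac{1}{4075091} \approx 2.4539 \cdot 10^{-7}$
$P{\left(o,z \right)} = \frac{1}{2053}$
$267218 + \frac{P{\left(-2183,C{\left(W,-19 \right)} \right)}}{r} = 267218 + \frac{\frac{1}{\frac{1}{4075091}}}{2053} = 267218 + \frac{1}{2053} \cdot 4075091 = 267218 + \frac{4075091}{2053} = \frac{552673645}{2053}$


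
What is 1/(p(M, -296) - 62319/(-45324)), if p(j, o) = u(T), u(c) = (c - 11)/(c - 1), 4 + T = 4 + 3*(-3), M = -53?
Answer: 15108/50989 ≈ 0.29630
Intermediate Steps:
T = -9 (T = -4 + (4 + 3*(-3)) = -4 + (4 - 9) = -4 - 5 = -9)
u(c) = (-11 + c)/(-1 + c)
p(j, o) = 2 (p(j, o) = (-11 - 9)/(-1 - 9) = -20/(-10) = -1/10*(-20) = 2)
1/(p(M, -296) - 62319/(-45324)) = 1/(2 - 62319/(-45324)) = 1/(2 - 62319*(-1/45324)) = 1/(2 + 20773/15108) = 1/(50989/15108) = 15108/50989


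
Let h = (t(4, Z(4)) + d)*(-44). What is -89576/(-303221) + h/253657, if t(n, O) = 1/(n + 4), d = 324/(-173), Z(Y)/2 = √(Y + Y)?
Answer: 7869734891061/26612288702162 ≈ 0.29572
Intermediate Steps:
Z(Y) = 2*√2*√Y (Z(Y) = 2*√(Y + Y) = 2*√(2*Y) = 2*(√2*√Y) = 2*√2*√Y)
d = -324/173 (d = 324*(-1/173) = -324/173 ≈ -1.8728)
t(n, O) = 1/(4 + n)
h = 26609/346 (h = (1/(4 + 4) - 324/173)*(-44) = (1/8 - 324/173)*(-44) = (⅛ - 324/173)*(-44) = -2419/1384*(-44) = 26609/346 ≈ 76.905)
-89576/(-303221) + h/253657 = -89576/(-303221) + (26609/346)/253657 = -89576*(-1/303221) + (26609/346)*(1/253657) = 89576/303221 + 26609/87765322 = 7869734891061/26612288702162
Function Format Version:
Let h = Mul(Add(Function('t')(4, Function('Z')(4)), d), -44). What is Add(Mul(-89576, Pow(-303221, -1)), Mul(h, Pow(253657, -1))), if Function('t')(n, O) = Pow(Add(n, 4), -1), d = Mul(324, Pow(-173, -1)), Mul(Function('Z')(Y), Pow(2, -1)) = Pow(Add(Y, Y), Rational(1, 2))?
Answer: Rational(7869734891061, 26612288702162) ≈ 0.29572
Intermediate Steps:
Function('Z')(Y) = Mul(2, Pow(2, Rational(1, 2)), Pow(Y, Rational(1, 2))) (Function('Z')(Y) = Mul(2, Pow(Add(Y, Y), Rational(1, 2))) = Mul(2, Pow(Mul(2, Y), Rational(1, 2))) = Mul(2, Mul(Pow(2, Rational(1, 2)), Pow(Y, Rational(1, 2)))) = Mul(2, Pow(2, Rational(1, 2)), Pow(Y, Rational(1, 2))))
d = Rational(-324, 173) (d = Mul(324, Rational(-1, 173)) = Rational(-324, 173) ≈ -1.8728)
Function('t')(n, O) = Pow(Add(4, n), -1)
h = Rational(26609, 346) (h = Mul(Add(Pow(Add(4, 4), -1), Rational(-324, 173)), -44) = Mul(Add(Pow(8, -1), Rational(-324, 173)), -44) = Mul(Add(Rational(1, 8), Rational(-324, 173)), -44) = Mul(Rational(-2419, 1384), -44) = Rational(26609, 346) ≈ 76.905)
Add(Mul(-89576, Pow(-303221, -1)), Mul(h, Pow(253657, -1))) = Add(Mul(-89576, Pow(-303221, -1)), Mul(Rational(26609, 346), Pow(253657, -1))) = Add(Mul(-89576, Rational(-1, 303221)), Mul(Rational(26609, 346), Rational(1, 253657))) = Add(Rational(89576, 303221), Rational(26609, 87765322)) = Rational(7869734891061, 26612288702162)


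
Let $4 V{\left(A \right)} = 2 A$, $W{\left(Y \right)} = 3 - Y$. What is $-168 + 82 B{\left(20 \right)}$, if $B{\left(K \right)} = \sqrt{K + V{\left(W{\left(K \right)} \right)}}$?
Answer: $-168 + 41 \sqrt{46} \approx 110.08$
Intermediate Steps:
$V{\left(A \right)} = \frac{A}{2}$ ($V{\left(A \right)} = \frac{2 A}{4} = \frac{A}{2}$)
$B{\left(K \right)} = \sqrt{\frac{3}{2} + \frac{K}{2}}$ ($B{\left(K \right)} = \sqrt{K + \frac{3 - K}{2}} = \sqrt{K - \left(- \frac{3}{2} + \frac{K}{2}\right)} = \sqrt{\frac{3}{2} + \frac{K}{2}}$)
$-168 + 82 B{\left(20 \right)} = -168 + 82 \frac{\sqrt{6 + 2 \cdot 20}}{2} = -168 + 82 \frac{\sqrt{6 + 40}}{2} = -168 + 82 \frac{\sqrt{46}}{2} = -168 + 41 \sqrt{46}$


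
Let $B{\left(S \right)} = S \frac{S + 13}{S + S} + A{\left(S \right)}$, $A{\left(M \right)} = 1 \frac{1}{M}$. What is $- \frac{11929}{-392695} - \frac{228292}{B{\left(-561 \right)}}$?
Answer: $\frac{2011799755183}{2414524477} \approx 833.21$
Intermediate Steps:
$A{\left(M \right)} = \frac{1}{M}$
$B{\left(S \right)} = \frac{13}{2} + \frac{1}{S} + \frac{S}{2}$ ($B{\left(S \right)} = S \frac{S + 13}{S + S} + \frac{1}{S} = S \frac{13 + S}{2 S} + \frac{1}{S} = \left(\frac{13}{2} + \frac{S}{2}\right) + \frac{1}{S} = \frac{13}{2} + \frac{1}{S} + \frac{S}{2}$)
$- \frac{11929}{-392695} - \frac{228292}{B{\left(-561 \right)}} = - \frac{11929}{-392695} - \frac{228292}{\frac{1}{2} \frac{1}{-561} \left(2 - 561 \left(13 - 561\right)\right)} = \left(-11929\right) \left(- \frac{1}{392695}\right) - \frac{228292}{\frac{1}{2} \left(- \frac{1}{561}\right) \left(2 - -307428\right)} = \frac{11929}{392695} - \frac{228292}{\frac{1}{2} \left(- \frac{1}{561}\right) \left(2 + 307428\right)} = \frac{11929}{392695} - \frac{228292}{\frac{1}{2} \left(- \frac{1}{561}\right) 307430} = \frac{11929}{392695} - \frac{228292}{- \frac{153715}{561}} = \frac{11929}{392695} - - \frac{128071812}{153715} = \frac{11929}{392695} + \frac{128071812}{153715} = \frac{2011799755183}{2414524477}$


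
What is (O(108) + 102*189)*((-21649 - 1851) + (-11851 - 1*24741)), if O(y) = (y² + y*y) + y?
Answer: -2566769688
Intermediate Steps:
O(y) = y + 2*y² (O(y) = (y² + y²) + y = 2*y² + y = y + 2*y²)
(O(108) + 102*189)*((-21649 - 1851) + (-11851 - 1*24741)) = (108*(1 + 2*108) + 102*189)*((-21649 - 1851) + (-11851 - 1*24741)) = (108*(1 + 216) + 19278)*(-23500 + (-11851 - 24741)) = (108*217 + 19278)*(-23500 - 36592) = (23436 + 19278)*(-60092) = 42714*(-60092) = -2566769688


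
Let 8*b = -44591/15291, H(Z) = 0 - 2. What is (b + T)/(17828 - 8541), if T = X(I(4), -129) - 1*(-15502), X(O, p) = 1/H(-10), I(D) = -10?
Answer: 1896222901/1136060136 ≈ 1.6691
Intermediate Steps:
H(Z) = -2
b = -44591/122328 (b = (-44591/15291)/8 = (-44591*1/15291)/8 = (1/8)*(-44591/15291) = -44591/122328 ≈ -0.36452)
X(O, p) = -1/2 (X(O, p) = 1/(-2) = -1/2)
T = 31003/2 (T = -1/2 - 1*(-15502) = -1/2 + 15502 = 31003/2 ≈ 15502.)
(b + T)/(17828 - 8541) = (-44591/122328 + 31003/2)/(17828 - 8541) = (1896222901/122328)/9287 = (1896222901/122328)*(1/9287) = 1896222901/1136060136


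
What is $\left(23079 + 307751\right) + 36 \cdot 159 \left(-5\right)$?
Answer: $302210$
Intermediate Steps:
$\left(23079 + 307751\right) + 36 \cdot 159 \left(-5\right) = 330830 + 36 \left(-795\right) = 330830 - 28620 = 302210$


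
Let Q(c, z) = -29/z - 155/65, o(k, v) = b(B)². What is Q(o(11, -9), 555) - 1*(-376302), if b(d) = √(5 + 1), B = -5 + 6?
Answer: 2715001348/7215 ≈ 3.7630e+5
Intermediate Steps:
B = 1
b(d) = √6
o(k, v) = 6 (o(k, v) = (√6)² = 6)
Q(c, z) = -31/13 - 29/z (Q(c, z) = -29/z - 155*1/65 = -29/z - 31/13 = -31/13 - 29/z)
Q(o(11, -9), 555) - 1*(-376302) = (-31/13 - 29/555) - 1*(-376302) = (-31/13 - 29*1/555) + 376302 = (-31/13 - 29/555) + 376302 = -17582/7215 + 376302 = 2715001348/7215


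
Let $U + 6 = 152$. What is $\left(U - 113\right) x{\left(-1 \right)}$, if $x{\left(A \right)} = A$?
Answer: $-33$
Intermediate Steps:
$U = 146$ ($U = -6 + 152 = 146$)
$\left(U - 113\right) x{\left(-1 \right)} = \left(146 - 113\right) \left(-1\right) = 33 \left(-1\right) = -33$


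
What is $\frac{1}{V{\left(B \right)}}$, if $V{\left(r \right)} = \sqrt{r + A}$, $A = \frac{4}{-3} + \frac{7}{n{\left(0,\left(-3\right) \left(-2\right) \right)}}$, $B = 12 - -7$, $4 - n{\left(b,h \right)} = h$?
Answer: $\frac{\sqrt{510}}{85} \approx 0.26568$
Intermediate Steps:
$n{\left(b,h \right)} = 4 - h$
$B = 19$ ($B = 12 + 7 = 19$)
$A = - \frac{29}{6}$ ($A = \frac{4}{-3} + \frac{7}{4 - \left(-3\right) \left(-2\right)} = 4 \left(- \frac{1}{3}\right) + \frac{7}{4 - 6} = - \frac{4}{3} + \frac{7}{4 - 6} = - \frac{4}{3} + \frac{7}{-2} = - \frac{4}{3} + 7 \left(- \frac{1}{2}\right) = - \frac{4}{3} - \frac{7}{2} = - \frac{29}{6} \approx -4.8333$)
$V{\left(r \right)} = \sqrt{- \frac{29}{6} + r}$ ($V{\left(r \right)} = \sqrt{r - \frac{29}{6}} = \sqrt{- \frac{29}{6} + r}$)
$\frac{1}{V{\left(B \right)}} = \frac{1}{\frac{1}{6} \sqrt{-174 + 36 \cdot 19}} = \frac{1}{\frac{1}{6} \sqrt{-174 + 684}} = \frac{1}{\frac{1}{6} \sqrt{510}} = \frac{\sqrt{510}}{85}$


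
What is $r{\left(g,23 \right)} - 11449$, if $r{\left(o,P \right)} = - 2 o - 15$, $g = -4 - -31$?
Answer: $-11518$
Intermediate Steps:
$g = 27$ ($g = -4 + 31 = 27$)
$r{\left(o,P \right)} = -15 - 2 o$
$r{\left(g,23 \right)} - 11449 = \left(-15 - 54\right) - 11449 = -69 - 11449 = -11518$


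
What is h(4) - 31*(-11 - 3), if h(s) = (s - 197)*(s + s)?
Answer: -1110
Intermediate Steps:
h(s) = 2*s*(-197 + s) (h(s) = (-197 + s)*(2*s) = 2*s*(-197 + s))
h(4) - 31*(-11 - 3) = 2*4*(-197 + 4) - 31*(-11 - 3) = 2*4*(-193) - 31*(-14) = -1544 - 1*(-434) = -1544 + 434 = -1110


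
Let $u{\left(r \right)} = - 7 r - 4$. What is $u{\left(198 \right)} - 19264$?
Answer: $-20654$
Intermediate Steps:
$u{\left(r \right)} = -4 - 7 r$
$u{\left(198 \right)} - 19264 = \left(-4 - 1386\right) - 19264 = -1390 - 19264 = -20654$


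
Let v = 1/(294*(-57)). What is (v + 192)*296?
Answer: 476195180/8379 ≈ 56832.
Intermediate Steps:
v = -1/16758 (v = (1/294)*(-1/57) = -1/16758 ≈ -5.9673e-5)
(v + 192)*296 = (-1/16758 + 192)*296 = (3217535/16758)*296 = 476195180/8379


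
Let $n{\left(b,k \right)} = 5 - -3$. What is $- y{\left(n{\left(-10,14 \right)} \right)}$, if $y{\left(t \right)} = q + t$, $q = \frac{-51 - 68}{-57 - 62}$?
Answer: $-9$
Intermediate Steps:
$n{\left(b,k \right)} = 8$ ($n{\left(b,k \right)} = 5 + 3 = 8$)
$q = 1$ ($q = - \frac{119}{-119} = \left(-119\right) \left(- \frac{1}{119}\right) = 1$)
$y{\left(t \right)} = 1 + t$
$- y{\left(n{\left(-10,14 \right)} \right)} = - (1 + 8) = \left(-1\right) 9 = -9$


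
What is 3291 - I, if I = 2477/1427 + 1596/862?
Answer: 2021880434/615037 ≈ 3287.4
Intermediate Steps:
I = 2206333/615037 (I = 2477*(1/1427) + 1596*(1/862) = 2477/1427 + 798/431 = 2206333/615037 ≈ 3.5873)
3291 - I = 3291 - 1*2206333/615037 = 3291 - 2206333/615037 = 2021880434/615037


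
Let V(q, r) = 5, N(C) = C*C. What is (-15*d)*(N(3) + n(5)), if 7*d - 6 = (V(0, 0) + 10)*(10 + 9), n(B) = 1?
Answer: -43650/7 ≈ -6235.7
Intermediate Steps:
N(C) = C²
d = 291/7 (d = 6/7 + ((5 + 10)*(10 + 9))/7 = 6/7 + (15*19)/7 = 6/7 + (⅐)*285 = 6/7 + 285/7 = 291/7 ≈ 41.571)
(-15*d)*(N(3) + n(5)) = (-15*291/7)*(3² + 1) = -4365*(9 + 1)/7 = -4365/7*10 = -43650/7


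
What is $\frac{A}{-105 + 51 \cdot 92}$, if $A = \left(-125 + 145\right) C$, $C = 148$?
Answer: $\frac{2960}{4587} \approx 0.6453$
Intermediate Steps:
$A = 2960$ ($A = \left(-125 + 145\right) 148 = 20 \cdot 148 = 2960$)
$\frac{A}{-105 + 51 \cdot 92} = \frac{2960}{-105 + 51 \cdot 92} = \frac{2960}{-105 + 4692} = \frac{2960}{4587}$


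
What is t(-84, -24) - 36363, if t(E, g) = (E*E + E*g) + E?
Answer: -27375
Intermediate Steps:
t(E, g) = E + E² + E*g (t(E, g) = (E² + E*g) + E = E + E² + E*g)
t(-84, -24) - 36363 = -84*(1 - 84 - 24) - 36363 = -84*(-107) - 36363 = 8988 - 36363 = -27375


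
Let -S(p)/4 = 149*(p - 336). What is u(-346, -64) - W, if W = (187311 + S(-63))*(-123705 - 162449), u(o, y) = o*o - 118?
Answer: 121648477308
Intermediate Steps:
u(o, y) = -118 + o² (u(o, y) = o² - 118 = -118 + o²)
S(p) = 200256 - 596*p (S(p) = -596*(p - 336) = -596*(-336 + p) = -4*(-50064 + 149*p) = 200256 - 596*p)
W = -121648357710 (W = (187311 + (200256 - 596*(-63)))*(-123705 - 162449) = (187311 + (200256 + 37548))*(-286154) = (187311 + 237804)*(-286154) = 425115*(-286154) = -121648357710)
u(-346, -64) - W = (-118 + (-346)²) - 1*(-121648357710) = (-118 + 119716) + 121648357710 = 119598 + 121648357710 = 121648477308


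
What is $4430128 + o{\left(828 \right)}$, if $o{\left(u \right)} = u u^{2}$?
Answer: $572093680$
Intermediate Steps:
$o{\left(u \right)} = u^{3}$
$4430128 + o{\left(828 \right)} = 4430128 + 828^{3} = 4430128 + 567663552 = 572093680$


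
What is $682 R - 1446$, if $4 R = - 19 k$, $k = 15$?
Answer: $- \frac{100077}{2} \approx -50039.0$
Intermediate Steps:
$R = - \frac{285}{4}$ ($R = \frac{\left(-19\right) 15}{4} = \frac{1}{4} \left(-285\right) = - \frac{285}{4} \approx -71.25$)
$682 R - 1446 = 682 \left(- \frac{285}{4}\right) - 1446 = - \frac{97185}{2} - 1446 = - \frac{100077}{2}$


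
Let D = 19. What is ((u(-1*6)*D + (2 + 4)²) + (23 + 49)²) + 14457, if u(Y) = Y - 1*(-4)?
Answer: 19639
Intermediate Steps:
u(Y) = 4 + Y (u(Y) = Y + 4 = 4 + Y)
((u(-1*6)*D + (2 + 4)²) + (23 + 49)²) + 14457 = (((4 - 1*6)*19 + (2 + 4)²) + (23 + 49)²) + 14457 = (((4 - 6)*19 + 6²) + 72²) + 14457 = ((-2*19 + 36) + 5184) + 14457 = ((-38 + 36) + 5184) + 14457 = (-2 + 5184) + 14457 = 5182 + 14457 = 19639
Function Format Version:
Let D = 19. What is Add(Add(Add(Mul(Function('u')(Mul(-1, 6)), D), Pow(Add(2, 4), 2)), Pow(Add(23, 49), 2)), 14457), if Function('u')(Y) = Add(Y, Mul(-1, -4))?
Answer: 19639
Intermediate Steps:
Function('u')(Y) = Add(4, Y) (Function('u')(Y) = Add(Y, 4) = Add(4, Y))
Add(Add(Add(Mul(Function('u')(Mul(-1, 6)), D), Pow(Add(2, 4), 2)), Pow(Add(23, 49), 2)), 14457) = Add(Add(Add(Mul(Add(4, Mul(-1, 6)), 19), Pow(Add(2, 4), 2)), Pow(Add(23, 49), 2)), 14457) = Add(Add(Add(Mul(Add(4, -6), 19), Pow(6, 2)), Pow(72, 2)), 14457) = Add(Add(Add(Mul(-2, 19), 36), 5184), 14457) = Add(Add(Add(-38, 36), 5184), 14457) = Add(Add(-2, 5184), 14457) = Add(5182, 14457) = 19639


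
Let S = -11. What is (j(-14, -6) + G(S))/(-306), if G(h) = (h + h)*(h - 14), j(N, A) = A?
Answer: -16/9 ≈ -1.7778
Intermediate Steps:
G(h) = 2*h*(-14 + h) (G(h) = (2*h)*(-14 + h) = 2*h*(-14 + h))
(j(-14, -6) + G(S))/(-306) = (-6 + 2*(-11)*(-14 - 11))/(-306) = (-6 + 2*(-11)*(-25))*(-1/306) = (-6 + 550)*(-1/306) = 544*(-1/306) = -16/9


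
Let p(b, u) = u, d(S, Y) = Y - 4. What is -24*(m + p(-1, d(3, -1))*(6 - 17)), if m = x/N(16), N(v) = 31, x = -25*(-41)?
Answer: -65520/31 ≈ -2113.5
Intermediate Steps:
x = 1025
d(S, Y) = -4 + Y
m = 1025/31 ≈ 33.065
-24*(m + p(-1, d(3, -1))*(6 - 17)) = -24*(1025/31 + (-4 - 1)*(6 - 17)) = -24*(1025/31 - 5*(-11)) = -24*(1025/31 + 55) = -24*2730/31 = -65520/31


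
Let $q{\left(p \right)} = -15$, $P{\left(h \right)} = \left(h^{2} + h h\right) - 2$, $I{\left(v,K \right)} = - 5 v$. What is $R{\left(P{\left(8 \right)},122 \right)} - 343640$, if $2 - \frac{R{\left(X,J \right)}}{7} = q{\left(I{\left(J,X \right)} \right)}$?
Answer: $-343521$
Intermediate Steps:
$P{\left(h \right)} = -2 + 2 h^{2}$ ($P{\left(h \right)} = \left(h^{2} + h^{2}\right) - 2 = 2 h^{2} - 2 = -2 + 2 h^{2}$)
$R{\left(X,J \right)} = 119$ ($R{\left(X,J \right)} = 14 - -105 = 14 + 105 = 119$)
$R{\left(P{\left(8 \right)},122 \right)} - 343640 = 119 - 343640 = -343521$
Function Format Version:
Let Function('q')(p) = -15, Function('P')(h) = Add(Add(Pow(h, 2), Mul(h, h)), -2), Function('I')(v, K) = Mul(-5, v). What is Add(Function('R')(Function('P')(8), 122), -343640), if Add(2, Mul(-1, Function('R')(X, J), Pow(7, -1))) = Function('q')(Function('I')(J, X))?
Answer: -343521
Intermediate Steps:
Function('P')(h) = Add(-2, Mul(2, Pow(h, 2))) (Function('P')(h) = Add(Add(Pow(h, 2), Pow(h, 2)), -2) = Add(Mul(2, Pow(h, 2)), -2) = Add(-2, Mul(2, Pow(h, 2))))
Function('R')(X, J) = 119 (Function('R')(X, J) = Add(14, Mul(-7, -15)) = Add(14, 105) = 119)
Add(Function('R')(Function('P')(8), 122), -343640) = Add(119, -343640) = -343521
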